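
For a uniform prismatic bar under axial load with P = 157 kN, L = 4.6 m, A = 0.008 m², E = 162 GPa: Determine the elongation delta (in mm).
Model: a uniform prismatic bar under axial load, so delta = (P·L) / (A·E).
Convert to SI units:
  P = 157 kN = 157000 N
  E = 162 GPa = 1.62 × 10¹¹ Pa
Substitute:
  delta = (157000 × 4.6) / (0.008 × (1.62 × 10¹¹))
  delta = 0.0005573 m
Convert: delta = 0.0005573 m = 0.5573 mm
Final answer: delta = 0.5573 mm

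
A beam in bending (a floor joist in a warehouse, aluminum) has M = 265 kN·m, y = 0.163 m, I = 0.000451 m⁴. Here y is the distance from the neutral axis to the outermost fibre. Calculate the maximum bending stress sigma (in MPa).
Model: a beam in bending, so sigma = (M·y) / I.
Convert to SI units:
  M = 265 kN·m = 265000 N·m
Substitute:
  sigma = (265000 × 0.163) / 0.000451
  sigma = 9.578 × 10⁷ Pa
Convert: sigma = 9.578 × 10⁷ Pa = 95.78 MPa
Final answer: sigma = 95.78 MPa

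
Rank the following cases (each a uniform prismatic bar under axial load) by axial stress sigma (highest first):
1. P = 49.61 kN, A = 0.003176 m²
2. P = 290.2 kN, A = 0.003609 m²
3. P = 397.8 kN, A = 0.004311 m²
Model: a uniform prismatic bar under axial load, so sigma = P / A (SI units).
  Case 1: sigma = 49610 / 0.003176 = 1.562 × 10⁷ Pa = 15.62 MPa
  Case 2: sigma = 290200 / 0.003609 = 8.041 × 10⁷ Pa = 80.41 MPa
  Case 3: sigma = 397800 / 0.004311 = 9.228 × 10⁷ Pa = 92.28 MPa
Ordering: 92.28 MPa (case 3) > 80.41 MPa (case 2) > 15.62 MPa (case 1)
Final answer: 3, 2, 1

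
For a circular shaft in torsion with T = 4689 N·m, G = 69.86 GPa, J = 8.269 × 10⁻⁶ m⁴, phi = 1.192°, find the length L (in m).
Model: a circular shaft in torsion, so phi = (T·L) / (G·J).
Solve for L: L = (phi·G·J) / T.
Convert to SI units:
  G = 69.86 GPa = 6.986 × 10¹⁰ Pa
  phi = 1.192° = 0.0208 rad
Substitute:
  L = (0.0208 × (6.986 × 10¹⁰) × (8.269 × 10⁻⁶)) / 4689
  L = 2.563 m
Final answer: L = 2.563 m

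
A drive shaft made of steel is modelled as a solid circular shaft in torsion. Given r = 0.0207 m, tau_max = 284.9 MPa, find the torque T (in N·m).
Model: a solid circular shaft in torsion, so tau_max = (2·T) / (π·r^3).
Solve for T: T = (π·tau_max·r^3) / 2.
Convert to SI units:
  tau_max = 284.9 MPa = 2.849 × 10⁸ Pa
Substitute:
  T = (π × (2.849 × 10⁸) × 0.0207^3) / 2
  T = 3969 N·m
Final answer: T = 3969 N·m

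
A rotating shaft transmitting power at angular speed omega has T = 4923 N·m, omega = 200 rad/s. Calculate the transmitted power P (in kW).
Model: a rotating shaft transmitting power at angular speed omega, so P = T·omega.
Substitute:
  P = 4923 × 200
  P = 984600 W
Convert: P = 984600 W = 984.6 kW
Final answer: P = 984.6 kW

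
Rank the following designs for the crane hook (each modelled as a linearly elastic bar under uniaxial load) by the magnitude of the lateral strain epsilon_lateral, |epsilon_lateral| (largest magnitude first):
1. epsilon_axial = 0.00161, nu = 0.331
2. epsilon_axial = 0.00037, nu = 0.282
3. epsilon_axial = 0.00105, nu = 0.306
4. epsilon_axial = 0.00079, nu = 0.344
Model: a linearly elastic bar under uniaxial load, so epsilon_lateral = -nu·epsilon_axial (SI units).
  Case 1: epsilon_lateral = -(0.331 × 0.00161) = -0.0005329
  Case 2: epsilon_lateral = -(0.282 × 0.00037) = -0.0001043
  Case 3: epsilon_lateral = -(0.306 × 0.00105) = -0.0003213
  Case 4: epsilon_lateral = -(0.344 × 0.00079) = -0.0002718
Ordering by |epsilon_lateral|: 0.0005329 (case 1) > 0.0003213 (case 3) > 0.0002718 (case 4) > 0.0001043 (case 2)
Final answer: 1, 3, 4, 2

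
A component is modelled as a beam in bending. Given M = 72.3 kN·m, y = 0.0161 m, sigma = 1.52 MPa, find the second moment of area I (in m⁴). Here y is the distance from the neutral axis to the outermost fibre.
Model: a beam in bending, so sigma = (M·y) / I.
Solve for I: I = (M·y) / sigma.
Convert to SI units:
  M = 72.3 kN·m = 72300 N·m
  sigma = 1.52 MPa = 1.52 × 10⁶ Pa
Substitute:
  I = (72300 × 0.0161) / (1.52 × 10⁶)
  I = 0.0007658 m⁴
Final answer: I = 0.0007658 m⁴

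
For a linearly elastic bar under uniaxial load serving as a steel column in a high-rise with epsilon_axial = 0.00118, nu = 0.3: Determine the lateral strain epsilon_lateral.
Model: a linearly elastic bar under uniaxial load, so epsilon_lateral = -nu·epsilon_axial.
Substitute:
  epsilon_lateral = -(0.3 × 0.00118)
  epsilon_lateral = -0.000354
Final answer: epsilon_lateral = -0.000354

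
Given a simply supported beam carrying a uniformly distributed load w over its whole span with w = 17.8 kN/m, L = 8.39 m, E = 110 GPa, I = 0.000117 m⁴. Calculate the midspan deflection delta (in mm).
Model: a simply supported beam carrying a uniformly distributed load w over its whole span, so delta = (5·w·L^4) / (384·E·I).
Convert to SI units:
  w = 17.8 kN/m = 17800 N/m
  E = 110 GPa = 1.1 × 10¹¹ Pa
Substitute:
  delta = (5 × 17800 × 8.39^4) / (384 × (1.1 × 10¹¹) × 0.000117)
  delta = 0.08923 m
Convert: delta = 0.08923 m = 89.23 mm
Final answer: delta = 89.23 mm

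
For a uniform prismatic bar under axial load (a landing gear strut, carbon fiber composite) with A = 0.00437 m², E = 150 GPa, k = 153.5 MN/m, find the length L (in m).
Model: a uniform prismatic bar under axial load, so k = (A·E) / L.
Solve for L: L = (A·E) / k.
Convert to SI units:
  E = 150 GPa = 1.5 × 10¹¹ Pa
  k = 153.5 MN/m = 1.535 × 10⁸ N/m
Substitute:
  L = (0.00437 × (1.5 × 10¹¹)) / (1.535 × 10⁸)
  L = 4.27 m
Final answer: L = 4.27 m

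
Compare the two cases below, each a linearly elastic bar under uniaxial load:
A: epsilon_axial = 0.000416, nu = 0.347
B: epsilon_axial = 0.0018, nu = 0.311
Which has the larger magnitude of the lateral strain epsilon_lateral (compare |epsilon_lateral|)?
Model: a linearly elastic bar under uniaxial load, so epsilon_lateral = -nu·epsilon_axial (SI units).
  A: epsilon_lateral = -(0.347 × 0.000416) = -0.0001444
  B: epsilon_lateral = -(0.311 × 0.0018) = -0.0005598
|epsilon_lateral|: A = 0.0001444, B = 0.0005598, so B is larger in magnitude.
Final answer: B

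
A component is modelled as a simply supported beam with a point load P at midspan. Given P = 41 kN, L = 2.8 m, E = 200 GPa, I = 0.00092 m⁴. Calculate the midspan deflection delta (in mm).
Model: a simply supported beam with a point load P at midspan, so delta = (P·L^3) / (48·E·I).
Convert to SI units:
  P = 41 kN = 41000 N
  E = 200 GPa = 2 × 10¹¹ Pa
Substitute:
  delta = (41000 × 2.8^3) / (48 × (2 × 10¹¹) × 0.00092)
  delta = 0.0001019 m
Convert: delta = 0.0001019 m = 0.1019 mm
Final answer: delta = 0.1019 mm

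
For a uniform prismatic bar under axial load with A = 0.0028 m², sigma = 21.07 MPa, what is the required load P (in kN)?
Model: a uniform prismatic bar under axial load, so sigma = P / A.
Solve for P: P = sigma·A.
Convert to SI units:
  sigma = 21.07 MPa = 2.107 × 10⁷ Pa
Substitute:
  P = (2.107 × 10⁷) × 0.0028
  P = 59000 N
Convert: P = 59000 N = 59 kN
Final answer: P = 59 kN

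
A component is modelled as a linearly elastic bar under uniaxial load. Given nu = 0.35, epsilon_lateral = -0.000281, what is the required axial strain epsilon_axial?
Model: a linearly elastic bar under uniaxial load, so epsilon_lateral = -nu·epsilon_axial.
Solve for epsilon_axial: epsilon_axial = -epsilon_lateral / nu.
Substitute:
  epsilon_axial = -(-0.000281) / 0.35
  epsilon_axial = 0.0008029
Final answer: epsilon_axial = 0.0008029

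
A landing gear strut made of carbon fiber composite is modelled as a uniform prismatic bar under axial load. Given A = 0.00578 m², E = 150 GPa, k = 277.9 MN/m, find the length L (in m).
Model: a uniform prismatic bar under axial load, so k = (A·E) / L.
Solve for L: L = (A·E) / k.
Convert to SI units:
  E = 150 GPa = 1.5 × 10¹¹ Pa
  k = 277.9 MN/m = 2.779 × 10⁸ N/m
Substitute:
  L = (0.00578 × (1.5 × 10¹¹)) / (2.779 × 10⁸)
  L = 3.12 m
Final answer: L = 3.12 m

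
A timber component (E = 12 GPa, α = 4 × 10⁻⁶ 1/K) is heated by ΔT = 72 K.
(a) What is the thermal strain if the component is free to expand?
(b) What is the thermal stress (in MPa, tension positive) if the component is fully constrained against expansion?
(a) Free thermal strain ε_th = α·ΔT = (4 × 10⁻⁶) × 72 = 0.000288
(b) Fully constrained, the expansion is suppressed, so σ = -E·α·ΔT. Convert E = 12 GPa = 1.2 × 10¹⁰ Pa.
  σ = -(1.2 × 10¹⁰) × (4 × 10⁻⁶) × 72 = -3.456 × 10⁶ Pa = -3.456 MPa (compressive)
Final answer: (a) ε_th = 0.000288, (b) σ = -3.456 MPa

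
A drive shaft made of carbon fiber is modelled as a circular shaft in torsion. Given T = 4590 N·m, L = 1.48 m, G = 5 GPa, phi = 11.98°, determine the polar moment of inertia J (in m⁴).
Model: a circular shaft in torsion, so phi = (T·L) / (G·J).
Solve for J: J = (T·L) / (phi·G).
Convert to SI units:
  G = 5 GPa = 5 × 10⁹ Pa
  phi = 11.98° = 0.2091 rad
Substitute:
  J = (4590 × 1.48) / (0.2091 × (5 × 10⁹))
  J = 6.498 × 10⁻⁶ m⁴
Final answer: J = 6.498 × 10⁻⁶ m⁴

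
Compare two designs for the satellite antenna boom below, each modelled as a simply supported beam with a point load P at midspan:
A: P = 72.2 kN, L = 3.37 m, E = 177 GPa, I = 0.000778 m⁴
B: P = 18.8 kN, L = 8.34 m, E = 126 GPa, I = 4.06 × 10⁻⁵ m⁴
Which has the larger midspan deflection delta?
Model: a simply supported beam with a point load P at midspan, so delta = (P·L^3) / (48·E·I) (SI units).
  A: delta = (72200 × 3.37^3) / (48 × (1.77 × 10¹¹) × 0.000778) = 0.0004181 m = 0.4181 mm
  B: delta = (18800 × 8.34^3) / (48 × (1.26 × 10¹¹) × (4.06 × 10⁻⁵)) = 0.04441 m = 44.41 mm
44.41 mm > 0.4181 mm, so B is larger.
Final answer: B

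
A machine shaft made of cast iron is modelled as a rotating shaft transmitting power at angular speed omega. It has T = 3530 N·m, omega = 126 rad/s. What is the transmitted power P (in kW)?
Model: a rotating shaft transmitting power at angular speed omega, so P = T·omega.
Substitute:
  P = 3530 × 126
  P = 444800 W
Convert: P = 444800 W = 444.8 kW
Final answer: P = 444.8 kW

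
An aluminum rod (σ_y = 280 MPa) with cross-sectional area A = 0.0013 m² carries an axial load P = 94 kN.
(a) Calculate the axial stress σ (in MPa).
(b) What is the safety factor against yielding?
(a) Axial stress σ = P/A. Convert P = 94 kN = 94000 N.
  σ = 94000 / 0.0013 = 7.231 × 10⁷ Pa = 72.31 MPa
(b) Safety factor SF = σ_y/σ = 280 / 72.31 = 3.872
Final answer: (a) σ = 72.31 MPa, (b) SF = 3.872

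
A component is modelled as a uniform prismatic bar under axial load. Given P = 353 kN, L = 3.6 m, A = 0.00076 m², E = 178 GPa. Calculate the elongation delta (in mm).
Model: a uniform prismatic bar under axial load, so delta = (P·L) / (A·E).
Convert to SI units:
  P = 353 kN = 353000 N
  E = 178 GPa = 1.78 × 10¹¹ Pa
Substitute:
  delta = (353000 × 3.6) / (0.00076 × (1.78 × 10¹¹))
  delta = 0.009394 m
Convert: delta = 0.009394 m = 9.394 mm
Final answer: delta = 9.394 mm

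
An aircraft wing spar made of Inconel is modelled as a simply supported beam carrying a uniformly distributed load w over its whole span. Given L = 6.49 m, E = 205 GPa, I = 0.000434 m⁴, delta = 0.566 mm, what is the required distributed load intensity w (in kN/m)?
Model: a simply supported beam carrying a uniformly distributed load w over its whole span, so delta = (5·w·L^4) / (384·E·I).
Solve for w: w = (384·delta·E·I) / (5·L^4).
Convert to SI units:
  E = 205 GPa = 2.05 × 10¹¹ Pa
  delta = 0.566 mm = 0.000566 m
Substitute:
  w = (384 × 0.000566 × (2.05 × 10¹¹) × 0.000434) / (5 × 6.49^4)
  w = 2180 N/m
Convert: w = 2180 N/m = 2.18 kN/m
Final answer: w = 2.18 kN/m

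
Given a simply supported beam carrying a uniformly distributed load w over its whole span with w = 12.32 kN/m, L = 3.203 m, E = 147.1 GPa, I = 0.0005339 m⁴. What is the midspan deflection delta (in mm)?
Model: a simply supported beam carrying a uniformly distributed load w over its whole span, so delta = (5·w·L^4) / (384·E·I).
Convert to SI units:
  w = 12.32 kN/m = 12320 N/m
  E = 147.1 GPa = 1.471 × 10¹¹ Pa
Substitute:
  delta = (5 × 12320 × 3.203^4) / (384 × (1.471 × 10¹¹) × 0.0005339)
  delta = 0.000215 m
Convert: delta = 0.000215 m = 0.215 mm
Final answer: delta = 0.215 mm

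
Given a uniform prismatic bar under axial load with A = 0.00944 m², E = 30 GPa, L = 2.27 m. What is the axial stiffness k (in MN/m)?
Model: a uniform prismatic bar under axial load, so k = (A·E) / L.
Convert to SI units:
  E = 30 GPa = 3 × 10¹⁰ Pa
Substitute:
  k = (0.00944 × (3 × 10¹⁰)) / 2.27
  k = 1.248 × 10⁸ N/m
Convert: k = 1.248 × 10⁸ N/m = 124.8 MN/m
Final answer: k = 124.8 MN/m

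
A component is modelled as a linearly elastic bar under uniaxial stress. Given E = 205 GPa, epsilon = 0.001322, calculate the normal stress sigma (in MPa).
Model: a linearly elastic bar under uniaxial stress, so epsilon = sigma / E.
Solve for sigma: sigma = epsilon·E.
Convert to SI units:
  E = 205 GPa = 2.05 × 10¹¹ Pa
Substitute:
  sigma = 0.001322 × (2.05 × 10¹¹)
  sigma = 2.71 × 10⁸ Pa
Convert: sigma = 2.71 × 10⁸ Pa = 271 MPa
Final answer: sigma = 271 MPa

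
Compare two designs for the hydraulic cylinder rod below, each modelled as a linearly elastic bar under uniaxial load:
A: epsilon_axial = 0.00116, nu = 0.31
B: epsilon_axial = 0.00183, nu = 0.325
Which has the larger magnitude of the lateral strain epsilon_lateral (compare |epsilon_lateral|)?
Model: a linearly elastic bar under uniaxial load, so epsilon_lateral = -nu·epsilon_axial (SI units).
  A: epsilon_lateral = -(0.31 × 0.00116) = -0.0003596
  B: epsilon_lateral = -(0.325 × 0.00183) = -0.0005948
|epsilon_lateral|: A = 0.0003596, B = 0.0005948, so B is larger in magnitude.
Final answer: B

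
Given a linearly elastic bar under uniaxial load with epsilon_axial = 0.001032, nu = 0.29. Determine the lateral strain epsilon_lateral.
Model: a linearly elastic bar under uniaxial load, so epsilon_lateral = -nu·epsilon_axial.
Substitute:
  epsilon_lateral = -(0.29 × 0.001032)
  epsilon_lateral = -0.0002993
Final answer: epsilon_lateral = -0.0002993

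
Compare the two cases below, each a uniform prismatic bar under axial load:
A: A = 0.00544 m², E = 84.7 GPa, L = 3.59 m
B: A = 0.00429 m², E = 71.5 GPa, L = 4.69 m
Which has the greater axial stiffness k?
Model: a uniform prismatic bar under axial load, so k = (A·E) / L (SI units).
  A: k = (0.00544 × (8.47 × 10¹⁰)) / 3.59 = 1.283 × 10⁸ N/m = 128.3 MN/m
  B: k = (0.00429 × (7.15 × 10¹⁰)) / 4.69 = 6.54 × 10⁷ N/m = 65.4 MN/m
128.3 MN/m > 65.4 MN/m, so A is larger.
Final answer: A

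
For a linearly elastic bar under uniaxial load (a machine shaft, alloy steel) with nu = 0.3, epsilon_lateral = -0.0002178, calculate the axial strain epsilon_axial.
Model: a linearly elastic bar under uniaxial load, so epsilon_lateral = -nu·epsilon_axial.
Solve for epsilon_axial: epsilon_axial = -epsilon_lateral / nu.
Substitute:
  epsilon_axial = -(-0.0002178) / 0.3
  epsilon_axial = 0.000726
Final answer: epsilon_axial = 0.000726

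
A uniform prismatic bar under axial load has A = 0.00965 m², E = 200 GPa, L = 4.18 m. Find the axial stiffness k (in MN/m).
Model: a uniform prismatic bar under axial load, so k = (A·E) / L.
Convert to SI units:
  E = 200 GPa = 2 × 10¹¹ Pa
Substitute:
  k = (0.00965 × (2 × 10¹¹)) / 4.18
  k = 4.617 × 10⁸ N/m
Convert: k = 4.617 × 10⁸ N/m = 461.7 MN/m
Final answer: k = 461.7 MN/m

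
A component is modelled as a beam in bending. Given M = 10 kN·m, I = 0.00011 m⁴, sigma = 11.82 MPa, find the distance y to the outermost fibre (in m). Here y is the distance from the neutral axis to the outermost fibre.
Model: a beam in bending, so sigma = (M·y) / I.
Solve for y: y = (sigma·I) / M.
Convert to SI units:
  M = 10 kN·m = 10000 N·m
  sigma = 11.82 MPa = 1.182 × 10⁷ Pa
Substitute:
  y = ((1.182 × 10⁷) × 0.00011) / 10000
  y = 0.13 m
Final answer: y = 0.13 m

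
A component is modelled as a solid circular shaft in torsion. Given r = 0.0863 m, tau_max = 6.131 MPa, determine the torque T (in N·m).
Model: a solid circular shaft in torsion, so tau_max = (2·T) / (π·r^3).
Solve for T: T = (π·tau_max·r^3) / 2.
Convert to SI units:
  tau_max = 6.131 MPa = 6.131 × 10⁶ Pa
Substitute:
  T = (π × (6.131 × 10⁶) × 0.0863^3) / 2
  T = 6190 N·m
Final answer: T = 6190 N·m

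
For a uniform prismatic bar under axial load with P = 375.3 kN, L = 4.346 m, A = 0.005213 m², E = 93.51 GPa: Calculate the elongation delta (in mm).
Model: a uniform prismatic bar under axial load, so delta = (P·L) / (A·E).
Convert to SI units:
  P = 375.3 kN = 375300 N
  E = 93.51 GPa = 9.351 × 10¹⁰ Pa
Substitute:
  delta = (375300 × 4.346) / (0.005213 × (9.351 × 10¹⁰))
  delta = 0.003346 m
Convert: delta = 0.003346 m = 3.346 mm
Final answer: delta = 3.346 mm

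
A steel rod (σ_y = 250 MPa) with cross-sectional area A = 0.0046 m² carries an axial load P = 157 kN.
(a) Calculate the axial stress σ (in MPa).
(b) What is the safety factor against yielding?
(a) Axial stress σ = P/A. Convert P = 157 kN = 157000 N.
  σ = 157000 / 0.0046 = 3.413 × 10⁷ Pa = 34.13 MPa
(b) Safety factor SF = σ_y/σ = 250 / 34.13 = 7.325
Final answer: (a) σ = 34.13 MPa, (b) SF = 7.325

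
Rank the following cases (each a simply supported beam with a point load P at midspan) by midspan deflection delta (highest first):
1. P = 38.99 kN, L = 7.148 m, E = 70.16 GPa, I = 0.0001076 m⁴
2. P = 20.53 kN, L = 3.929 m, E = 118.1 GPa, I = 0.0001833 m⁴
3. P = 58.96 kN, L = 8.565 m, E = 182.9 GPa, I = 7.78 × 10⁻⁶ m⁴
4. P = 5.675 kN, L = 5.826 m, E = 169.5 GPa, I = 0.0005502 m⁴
Model: a simply supported beam with a point load P at midspan, so delta = (P·L^3) / (48·E·I) (SI units).
  Case 1: delta = (38990 × 7.148^3) / (48 × (7.016 × 10¹⁰) × 0.0001076) = 0.0393 m = 39.3 mm
  Case 2: delta = (20530 × 3.929^3) / (48 × (1.181 × 10¹¹) × 0.0001833) = 0.001198 m = 1.198 mm
  Case 3: delta = (58960 × 8.565^3) / (48 × (1.829 × 10¹¹) × (7.78 × 10⁻⁶)) = 0.5424 m = 542.4 mm
  Case 4: delta = (5675 × 5.826^3) / (48 × (1.695 × 10¹¹) × 0.0005502) = 0.0002507 m = 0.2507 mm
Ordering: 542.4 mm (case 3) > 39.3 mm (case 1) > 1.198 mm (case 2) > 0.2507 mm (case 4)
Final answer: 3, 1, 2, 4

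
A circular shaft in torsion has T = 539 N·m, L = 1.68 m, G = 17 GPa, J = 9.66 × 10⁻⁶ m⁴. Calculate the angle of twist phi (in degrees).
Model: a circular shaft in torsion, so phi = (T·L) / (G·J).
Convert to SI units:
  G = 17 GPa = 1.7 × 10¹⁰ Pa
Substitute:
  phi = (539 × 1.68) / ((1.7 × 10¹⁰) × (9.66 × 10⁻⁶))
  phi = 0.005514 rad
Convert to degrees: phi = 0.005514 × 180/π = 0.3159°
Final answer: phi = 0.3159°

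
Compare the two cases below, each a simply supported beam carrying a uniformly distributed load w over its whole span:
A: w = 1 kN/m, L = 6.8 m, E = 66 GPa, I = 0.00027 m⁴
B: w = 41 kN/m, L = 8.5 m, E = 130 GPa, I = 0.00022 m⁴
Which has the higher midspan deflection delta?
Model: a simply supported beam carrying a uniformly distributed load w over its whole span, so delta = (5·w·L^4) / (384·E·I) (SI units).
  A: delta = (5 × 1000 × 6.8^4) / (384 × (6.6 × 10¹⁰) × 0.00027) = 0.001562 m = 1.562 mm
  B: delta = (5 × 41000 × 8.5^4) / (384 × (1.3 × 10¹¹) × 0.00022) = 0.09744 m = 97.44 mm
97.44 mm > 1.562 mm, so B is larger.
Final answer: B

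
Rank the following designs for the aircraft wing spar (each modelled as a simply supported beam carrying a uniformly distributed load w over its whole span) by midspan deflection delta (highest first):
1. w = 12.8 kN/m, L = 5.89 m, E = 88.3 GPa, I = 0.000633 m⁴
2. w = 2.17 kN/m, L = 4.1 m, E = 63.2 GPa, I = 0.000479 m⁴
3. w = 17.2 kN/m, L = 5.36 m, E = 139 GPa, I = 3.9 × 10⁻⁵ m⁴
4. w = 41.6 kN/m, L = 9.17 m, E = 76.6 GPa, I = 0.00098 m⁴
Model: a simply supported beam carrying a uniformly distributed load w over its whole span, so delta = (5·w·L^4) / (384·E·I) (SI units).
  Case 1: delta = (5 × 12800 × 5.89^4) / (384 × (8.83 × 10¹⁰) × 0.000633) = 0.003589 m = 3.589 mm
  Case 2: delta = (5 × 2170 × 4.1^4) / (384 × (6.32 × 10¹⁰) × 0.000479) = 0.0002637 m = 0.2637 mm
  Case 3: delta = (5 × 17200 × 5.36^4) / (384 × (1.39 × 10¹¹) × (3.9 × 10⁻⁵)) = 0.0341 m = 34.1 mm
  Case 4: delta = (5 × 41600 × 9.17^4) / (384 × (7.66 × 10¹⁰) × 0.00098) = 0.05102 m = 51.02 mm
Ordering: 51.02 mm (case 4) > 34.1 mm (case 3) > 3.589 mm (case 1) > 0.2637 mm (case 2)
Final answer: 4, 3, 1, 2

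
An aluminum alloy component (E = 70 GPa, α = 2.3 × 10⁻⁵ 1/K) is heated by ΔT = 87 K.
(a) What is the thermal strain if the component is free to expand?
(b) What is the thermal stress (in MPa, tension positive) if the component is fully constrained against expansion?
(a) Free thermal strain ε_th = α·ΔT = (2.3 × 10⁻⁵) × 87 = 0.002001
(b) Fully constrained, the expansion is suppressed, so σ = -E·α·ΔT. Convert E = 70 GPa = 7 × 10¹⁰ Pa.
  σ = -(7 × 10¹⁰) × (2.3 × 10⁻⁵) × 87 = -1.401 × 10⁸ Pa = -140.1 MPa (compressive)
Final answer: (a) ε_th = 0.002001, (b) σ = -140.1 MPa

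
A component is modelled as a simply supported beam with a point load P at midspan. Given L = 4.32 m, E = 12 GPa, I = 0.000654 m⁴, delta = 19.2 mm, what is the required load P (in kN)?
Model: a simply supported beam with a point load P at midspan, so delta = (P·L^3) / (48·E·I).
Solve for P: P = (48·delta·E·I) / L^3.
Convert to SI units:
  E = 12 GPa = 1.2 × 10¹⁰ Pa
  delta = 19.2 mm = 0.0192 m
Substitute:
  P = (48 × 0.0192 × (1.2 × 10¹⁰) × 0.000654) / 4.32^3
  P = 89710 N
Convert: P = 89710 N = 89.71 kN
Final answer: P = 89.71 kN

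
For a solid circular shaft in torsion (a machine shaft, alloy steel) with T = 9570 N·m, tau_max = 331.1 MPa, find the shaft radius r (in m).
Model: a solid circular shaft in torsion, so tau_max = (2·T) / (π·r^3).
Solve for r: r = ((2·T) / (π·tau_max))^(1/3).
Convert to SI units:
  tau_max = 331.1 MPa = 3.311 × 10⁸ Pa
Substitute:
  r = ((2 × 9570) / (π × (3.311 × 10⁸)))^(1/3)
  r = 0.0264 m
Final answer: r = 0.0264 m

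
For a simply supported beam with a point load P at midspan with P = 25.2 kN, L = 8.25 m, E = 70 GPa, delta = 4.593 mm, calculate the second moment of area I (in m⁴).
Model: a simply supported beam with a point load P at midspan, so delta = (P·L^3) / (48·E·I).
Solve for I: I = (P·L^3) / (48·delta·E).
Convert to SI units:
  P = 25.2 kN = 25200 N
  E = 70 GPa = 7 × 10¹⁰ Pa
  delta = 4.593 mm = 0.004593 m
Substitute:
  I = (25200 × 8.25^3) / (48 × 0.004593 × (7 × 10¹⁰))
  I = 0.0009169 m⁴
Final answer: I = 0.0009169 m⁴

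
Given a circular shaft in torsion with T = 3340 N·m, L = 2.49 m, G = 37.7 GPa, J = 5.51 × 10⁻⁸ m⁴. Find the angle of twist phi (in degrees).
Model: a circular shaft in torsion, so phi = (T·L) / (G·J).
Convert to SI units:
  G = 37.7 GPa = 3.77 × 10¹⁰ Pa
Substitute:
  phi = (3340 × 2.49) / ((3.77 × 10¹⁰) × (5.51 × 10⁻⁸))
  phi = 4.004 rad
Convert to degrees: phi = 4.004 × 180/π = 229.4°
Final answer: phi = 229.4°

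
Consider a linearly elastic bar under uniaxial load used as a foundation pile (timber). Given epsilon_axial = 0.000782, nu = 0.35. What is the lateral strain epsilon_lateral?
Model: a linearly elastic bar under uniaxial load, so epsilon_lateral = -nu·epsilon_axial.
Substitute:
  epsilon_lateral = -(0.35 × 0.000782)
  epsilon_lateral = -0.0002737
Final answer: epsilon_lateral = -0.0002737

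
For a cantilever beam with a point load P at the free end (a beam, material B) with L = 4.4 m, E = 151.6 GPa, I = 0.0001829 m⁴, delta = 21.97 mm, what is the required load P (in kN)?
Model: a cantilever beam with a point load P at the free end, so delta = (P·L^3) / (3·E·I).
Solve for P: P = (3·delta·E·I) / L^3.
Convert to SI units:
  E = 151.6 GPa = 1.516 × 10¹¹ Pa
  delta = 21.97 mm = 0.02197 m
Substitute:
  P = (3 × 0.02197 × (1.516 × 10¹¹) × 0.0001829) / 4.4^3
  P = 21450 N
Convert: P = 21450 N = 21.45 kN
Final answer: P = 21.45 kN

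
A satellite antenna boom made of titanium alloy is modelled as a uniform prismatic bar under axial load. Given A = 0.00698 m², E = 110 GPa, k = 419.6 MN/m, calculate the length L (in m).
Model: a uniform prismatic bar under axial load, so k = (A·E) / L.
Solve for L: L = (A·E) / k.
Convert to SI units:
  E = 110 GPa = 1.1 × 10¹¹ Pa
  k = 419.6 MN/m = 4.196 × 10⁸ N/m
Substitute:
  L = (0.00698 × (1.1 × 10¹¹)) / (4.196 × 10⁸)
  L = 1.83 m
Final answer: L = 1.83 m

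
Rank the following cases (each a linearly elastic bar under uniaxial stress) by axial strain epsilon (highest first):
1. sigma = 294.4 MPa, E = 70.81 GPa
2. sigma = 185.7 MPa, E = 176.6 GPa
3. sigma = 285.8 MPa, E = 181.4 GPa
Model: a linearly elastic bar under uniaxial stress, so epsilon = sigma / E (SI units).
  Case 1: epsilon = (2.944 × 10⁸) / (7.081 × 10¹⁰) = 0.004158
  Case 2: epsilon = (1.857 × 10⁸) / (1.766 × 10¹¹) = 0.001052
  Case 3: epsilon = (2.858 × 10⁸) / (1.814 × 10¹¹) = 0.001576
Ordering: 0.004158 (case 1) > 0.001576 (case 3) > 0.001052 (case 2)
Final answer: 1, 3, 2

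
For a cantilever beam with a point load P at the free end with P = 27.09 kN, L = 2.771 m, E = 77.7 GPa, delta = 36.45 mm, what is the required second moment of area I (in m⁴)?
Model: a cantilever beam with a point load P at the free end, so delta = (P·L^3) / (3·E·I).
Solve for I: I = (P·L^3) / (3·delta·E).
Convert to SI units:
  P = 27.09 kN = 27090 N
  E = 77.7 GPa = 7.77 × 10¹⁰ Pa
  delta = 36.45 mm = 0.03645 m
Substitute:
  I = (27090 × 2.771^3) / (3 × 0.03645 × (7.77 × 10¹⁰))
  I = 6.784 × 10⁻⁵ m⁴
Final answer: I = 6.784 × 10⁻⁵ m⁴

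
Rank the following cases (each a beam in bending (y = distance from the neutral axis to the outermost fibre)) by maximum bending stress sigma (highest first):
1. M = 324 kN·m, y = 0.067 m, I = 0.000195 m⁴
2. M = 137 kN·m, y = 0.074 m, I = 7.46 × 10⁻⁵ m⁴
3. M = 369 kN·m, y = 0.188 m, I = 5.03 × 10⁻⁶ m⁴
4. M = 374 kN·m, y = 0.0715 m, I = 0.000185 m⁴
Model: a beam in bending (y = distance from the neutral axis to the outermost fibre), so sigma = (M·y) / I (SI units).
  Case 1: sigma = (324000 × 0.067) / 0.000195 = 1.113 × 10⁸ Pa = 111.3 MPa
  Case 2: sigma = (137000 × 0.074) / (7.46 × 10⁻⁵) = 1.359 × 10⁸ Pa = 135.9 MPa
  Case 3: sigma = (369000 × 0.188) / (5.03 × 10⁻⁶) = 1.379 × 10¹⁰ Pa = 13790 MPa
  Case 4: sigma = (374000 × 0.0715) / 0.000185 = 1.445 × 10⁸ Pa = 144.5 MPa
Ordering: 13790 MPa (case 3) > 144.5 MPa (case 4) > 135.9 MPa (case 2) > 111.3 MPa (case 1)
Final answer: 3, 4, 2, 1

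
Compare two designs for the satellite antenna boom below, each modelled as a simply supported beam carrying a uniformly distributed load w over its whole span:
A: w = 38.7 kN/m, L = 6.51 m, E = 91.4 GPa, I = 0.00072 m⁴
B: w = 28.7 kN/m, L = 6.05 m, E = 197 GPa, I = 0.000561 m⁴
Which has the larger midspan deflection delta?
Model: a simply supported beam carrying a uniformly distributed load w over its whole span, so delta = (5·w·L^4) / (384·E·I) (SI units).
  A: delta = (5 × 38700 × 6.51^4) / (384 × (9.14 × 10¹⁰) × 0.00072) = 0.01375 m = 13.75 mm
  B: delta = (5 × 28700 × 6.05^4) / (384 × (1.97 × 10¹¹) × 0.000561) = 0.00453 m = 4.53 mm
13.75 mm > 4.53 mm, so A is larger.
Final answer: A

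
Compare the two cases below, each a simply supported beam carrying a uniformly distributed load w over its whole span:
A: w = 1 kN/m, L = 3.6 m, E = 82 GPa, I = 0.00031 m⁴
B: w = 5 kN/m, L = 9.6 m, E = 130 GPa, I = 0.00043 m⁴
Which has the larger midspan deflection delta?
Model: a simply supported beam carrying a uniformly distributed load w over its whole span, so delta = (5·w·L^4) / (384·E·I) (SI units).
  A: delta = (5 × 1000 × 3.6^4) / (384 × (8.2 × 10¹⁰) × 0.00031) = 8.603 × 10⁻⁵ m = 0.08603 mm
  B: delta = (5 × 5000 × 9.6^4) / (384 × (1.3 × 10¹¹) × 0.00043) = 0.009892 m = 9.892 mm
9.892 mm > 0.08603 mm, so B is larger.
Final answer: B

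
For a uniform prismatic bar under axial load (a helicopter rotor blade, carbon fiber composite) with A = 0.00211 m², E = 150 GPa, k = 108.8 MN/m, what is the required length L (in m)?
Model: a uniform prismatic bar under axial load, so k = (A·E) / L.
Solve for L: L = (A·E) / k.
Convert to SI units:
  E = 150 GPa = 1.5 × 10¹¹ Pa
  k = 108.8 MN/m = 1.088 × 10⁸ N/m
Substitute:
  L = (0.00211 × (1.5 × 10¹¹)) / (1.088 × 10⁸)
  L = 2.909 m
Final answer: L = 2.909 m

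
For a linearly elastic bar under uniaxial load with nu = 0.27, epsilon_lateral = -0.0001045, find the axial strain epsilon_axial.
Model: a linearly elastic bar under uniaxial load, so epsilon_lateral = -nu·epsilon_axial.
Solve for epsilon_axial: epsilon_axial = -epsilon_lateral / nu.
Substitute:
  epsilon_axial = -(-0.0001045) / 0.27
  epsilon_axial = 0.000387
Final answer: epsilon_axial = 0.000387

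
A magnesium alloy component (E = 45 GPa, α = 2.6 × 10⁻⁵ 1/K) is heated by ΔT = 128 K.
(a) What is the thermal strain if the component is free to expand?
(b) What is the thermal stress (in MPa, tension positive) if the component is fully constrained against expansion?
(a) Free thermal strain ε_th = α·ΔT = (2.6 × 10⁻⁵) × 128 = 0.003328
(b) Fully constrained, the expansion is suppressed, so σ = -E·α·ΔT. Convert E = 45 GPa = 4.5 × 10¹⁰ Pa.
  σ = -(4.5 × 10¹⁰) × (2.6 × 10⁻⁵) × 128 = -1.498 × 10⁸ Pa = -149.8 MPa (compressive)
Final answer: (a) ε_th = 0.003328, (b) σ = -149.8 MPa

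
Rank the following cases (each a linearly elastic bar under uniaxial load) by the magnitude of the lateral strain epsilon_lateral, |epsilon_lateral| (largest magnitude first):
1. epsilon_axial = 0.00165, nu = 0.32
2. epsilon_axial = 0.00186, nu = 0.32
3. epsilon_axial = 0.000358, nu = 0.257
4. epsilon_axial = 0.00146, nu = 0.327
Model: a linearly elastic bar under uniaxial load, so epsilon_lateral = -nu·epsilon_axial (SI units).
  Case 1: epsilon_lateral = -(0.32 × 0.00165) = -0.000528
  Case 2: epsilon_lateral = -(0.32 × 0.00186) = -0.0005952
  Case 3: epsilon_lateral = -(0.257 × 0.000358) = -9.201 × 10⁻⁵
  Case 4: epsilon_lateral = -(0.327 × 0.00146) = -0.0004774
Ordering by |epsilon_lateral|: 0.0005952 (case 2) > 0.000528 (case 1) > 0.0004774 (case 4) > 9.201 × 10⁻⁵ (case 3)
Final answer: 2, 1, 4, 3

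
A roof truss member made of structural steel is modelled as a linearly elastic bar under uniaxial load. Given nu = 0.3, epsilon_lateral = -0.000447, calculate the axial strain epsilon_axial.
Model: a linearly elastic bar under uniaxial load, so epsilon_lateral = -nu·epsilon_axial.
Solve for epsilon_axial: epsilon_axial = -epsilon_lateral / nu.
Substitute:
  epsilon_axial = -(-0.000447) / 0.3
  epsilon_axial = 0.00149
Final answer: epsilon_axial = 0.00149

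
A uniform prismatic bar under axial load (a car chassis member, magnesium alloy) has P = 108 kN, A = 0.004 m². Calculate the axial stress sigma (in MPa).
Model: a uniform prismatic bar under axial load, so sigma = P / A.
Convert to SI units:
  P = 108 kN = 108000 N
Substitute:
  sigma = 108000 / 0.004
  sigma = 2.7 × 10⁷ Pa
Convert: sigma = 2.7 × 10⁷ Pa = 27 MPa
Final answer: sigma = 27 MPa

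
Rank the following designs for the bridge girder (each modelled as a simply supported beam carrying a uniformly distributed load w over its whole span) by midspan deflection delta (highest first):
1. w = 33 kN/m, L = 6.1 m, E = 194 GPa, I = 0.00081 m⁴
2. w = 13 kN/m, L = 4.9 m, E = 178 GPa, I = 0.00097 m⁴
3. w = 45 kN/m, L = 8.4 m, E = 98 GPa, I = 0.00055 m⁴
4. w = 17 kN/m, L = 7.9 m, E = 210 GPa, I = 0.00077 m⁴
Model: a simply supported beam carrying a uniformly distributed load w over its whole span, so delta = (5·w·L^4) / (384·E·I) (SI units).
  Case 1: delta = (5 × 33000 × 6.1^4) / (384 × (1.94 × 10¹¹) × 0.00081) = 0.003786 m = 3.786 mm
  Case 2: delta = (5 × 13000 × 4.9^4) / (384 × (1.78 × 10¹¹) × 0.00097) = 0.0005652 m = 0.5652 mm
  Case 3: delta = (5 × 45000 × 8.4^4) / (384 × (9.8 × 10¹⁰) × 0.00055) = 0.05412 m = 54.12 mm
  Case 4: delta = (5 × 17000 × 7.9^4) / (384 × (2.1 × 10¹¹) × 0.00077) = 0.005332 m = 5.332 mm
Ordering: 54.12 mm (case 3) > 5.332 mm (case 4) > 3.786 mm (case 1) > 0.5652 mm (case 2)
Final answer: 3, 4, 1, 2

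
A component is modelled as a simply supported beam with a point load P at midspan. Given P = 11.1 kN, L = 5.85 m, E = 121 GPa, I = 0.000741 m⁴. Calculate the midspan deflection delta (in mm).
Model: a simply supported beam with a point load P at midspan, so delta = (P·L^3) / (48·E·I).
Convert to SI units:
  P = 11.1 kN = 11100 N
  E = 121 GPa = 1.21 × 10¹¹ Pa
Substitute:
  delta = (11100 × 5.85^3) / (48 × (1.21 × 10¹¹) × 0.000741)
  delta = 0.0005164 m
Convert: delta = 0.0005164 m = 0.5164 mm
Final answer: delta = 0.5164 mm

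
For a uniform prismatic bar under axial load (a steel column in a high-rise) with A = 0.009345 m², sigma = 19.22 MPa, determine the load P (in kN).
Model: a uniform prismatic bar under axial load, so sigma = P / A.
Solve for P: P = sigma·A.
Convert to SI units:
  sigma = 19.22 MPa = 1.922 × 10⁷ Pa
Substitute:
  P = (1.922 × 10⁷) × 0.009345
  P = 179600 N
Convert: P = 179600 N = 179.6 kN
Final answer: P = 179.6 kN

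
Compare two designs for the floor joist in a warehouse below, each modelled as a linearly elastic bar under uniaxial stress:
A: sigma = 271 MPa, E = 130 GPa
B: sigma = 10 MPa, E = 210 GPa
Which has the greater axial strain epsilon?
Model: a linearly elastic bar under uniaxial stress, so epsilon = sigma / E (SI units).
  A: epsilon = (2.71 × 10⁸) / (1.3 × 10¹¹) = 0.002085
  B: epsilon = (1 × 10⁷) / (2.1 × 10¹¹) = 4.762 × 10⁻⁵
0.002085 > 4.762 × 10⁻⁵, so A is larger.
Final answer: A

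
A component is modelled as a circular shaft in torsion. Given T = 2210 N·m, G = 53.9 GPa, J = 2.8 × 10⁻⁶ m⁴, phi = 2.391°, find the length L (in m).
Model: a circular shaft in torsion, so phi = (T·L) / (G·J).
Solve for L: L = (phi·G·J) / T.
Convert to SI units:
  G = 53.9 GPa = 5.39 × 10¹⁰ Pa
  phi = 2.391° = 0.04173 rad
Substitute:
  L = (0.04173 × (5.39 × 10¹⁰) × (2.8 × 10⁻⁶)) / 2210
  L = 2.85 m
Final answer: L = 2.85 m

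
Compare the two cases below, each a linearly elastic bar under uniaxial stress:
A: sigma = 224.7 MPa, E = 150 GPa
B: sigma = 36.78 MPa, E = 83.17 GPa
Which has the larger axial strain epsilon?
Model: a linearly elastic bar under uniaxial stress, so epsilon = sigma / E (SI units).
  A: epsilon = (2.247 × 10⁸) / (1.5 × 10¹¹) = 0.001498
  B: epsilon = (3.678 × 10⁷) / (8.317 × 10¹⁰) = 0.0004422
0.001498 > 0.0004422, so A is larger.
Final answer: A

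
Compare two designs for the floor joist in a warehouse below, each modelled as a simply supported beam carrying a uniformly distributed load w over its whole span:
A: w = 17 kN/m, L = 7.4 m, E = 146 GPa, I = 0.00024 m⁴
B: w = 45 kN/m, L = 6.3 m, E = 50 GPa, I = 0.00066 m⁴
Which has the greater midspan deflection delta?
Model: a simply supported beam carrying a uniformly distributed load w over its whole span, so delta = (5·w·L^4) / (384·E·I) (SI units).
  A: delta = (5 × 17000 × 7.4^4) / (384 × (1.46 × 10¹¹) × 0.00024) = 0.01894 m = 18.94 mm
  B: delta = (5 × 45000 × 6.3^4) / (384 × (5 × 10¹⁰) × 0.00066) = 0.02797 m = 27.97 mm
27.97 mm > 18.94 mm, so B is larger.
Final answer: B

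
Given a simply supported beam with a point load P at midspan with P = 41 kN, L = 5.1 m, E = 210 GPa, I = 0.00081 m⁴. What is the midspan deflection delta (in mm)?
Model: a simply supported beam with a point load P at midspan, so delta = (P·L^3) / (48·E·I).
Convert to SI units:
  P = 41 kN = 41000 N
  E = 210 GPa = 2.1 × 10¹¹ Pa
Substitute:
  delta = (41000 × 5.1^3) / (48 × (2.1 × 10¹¹) × 0.00081)
  delta = 0.0006661 m
Convert: delta = 0.0006661 m = 0.6661 mm
Final answer: delta = 0.6661 mm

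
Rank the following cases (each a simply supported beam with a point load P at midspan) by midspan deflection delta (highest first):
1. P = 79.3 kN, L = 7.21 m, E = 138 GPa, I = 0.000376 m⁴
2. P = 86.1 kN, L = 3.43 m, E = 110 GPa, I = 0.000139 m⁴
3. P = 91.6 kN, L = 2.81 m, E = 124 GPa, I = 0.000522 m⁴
Model: a simply supported beam with a point load P at midspan, so delta = (P·L^3) / (48·E·I) (SI units).
  Case 1: delta = (79300 × 7.21^3) / (48 × (1.38 × 10¹¹) × 0.000376) = 0.01193 m = 11.93 mm
  Case 2: delta = (86100 × 3.43^3) / (48 × (1.1 × 10¹¹) × 0.000139) = 0.004734 m = 4.734 mm
  Case 3: delta = (91600 × 2.81^3) / (48 × (1.24 × 10¹¹) × 0.000522) = 0.0006542 m = 0.6542 mm
Ordering: 11.93 mm (case 1) > 4.734 mm (case 2) > 0.6542 mm (case 3)
Final answer: 1, 2, 3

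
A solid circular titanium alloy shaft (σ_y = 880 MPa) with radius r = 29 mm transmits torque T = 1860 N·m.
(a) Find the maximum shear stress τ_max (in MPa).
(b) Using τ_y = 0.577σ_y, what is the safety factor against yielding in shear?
(a) For a solid circular shaft, τ_max = T·r/J with J = π·r^4/2, i.e. τ_max = 2·T / (π·r^3). Convert r = 29 mm = 0.029 m.
  τ_max = (2 × 1860) / (π × 0.029^3) = 4.855 × 10⁷ Pa = 48.55 MPa
(b) τ_y = 0.577 × 880 = 507.76 MPa
  SF = τ_y/τ_max = 507.76 / 48.55 = 10.46
Final answer: (a) τ_max = 48.55 MPa, (b) SF = 10.46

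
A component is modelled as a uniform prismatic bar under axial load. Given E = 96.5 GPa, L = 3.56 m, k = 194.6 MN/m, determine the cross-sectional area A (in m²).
Model: a uniform prismatic bar under axial load, so k = (A·E) / L.
Solve for A: A = (k·L) / E.
Convert to SI units:
  E = 96.5 GPa = 9.65 × 10¹⁰ Pa
  k = 194.6 MN/m = 1.946 × 10⁸ N/m
Substitute:
  A = ((1.946 × 10⁸) × 3.56) / (9.65 × 10¹⁰)
  A = 0.007179 m²
Final answer: A = 0.007179 m²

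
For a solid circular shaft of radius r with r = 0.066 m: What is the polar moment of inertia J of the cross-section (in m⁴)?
Model: a solid circular shaft of radius r, so J = (π·r^4) / 2.
Substitute:
  J = (π × 0.066^4) / 2
  J = 2.981 × 10⁻⁵ m⁴
Final answer: J = 2.981 × 10⁻⁵ m⁴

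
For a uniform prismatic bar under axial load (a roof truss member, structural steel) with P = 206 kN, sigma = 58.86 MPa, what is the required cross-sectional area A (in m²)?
Model: a uniform prismatic bar under axial load, so sigma = P / A.
Solve for A: A = P / sigma.
Convert to SI units:
  P = 206 kN = 206000 N
  sigma = 58.86 MPa = 5.886 × 10⁷ Pa
Substitute:
  A = 206000 / (5.886 × 10⁷)
  A = 0.0035 m²
Final answer: A = 0.0035 m²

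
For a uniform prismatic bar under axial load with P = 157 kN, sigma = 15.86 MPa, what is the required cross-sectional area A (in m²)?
Model: a uniform prismatic bar under axial load, so sigma = P / A.
Solve for A: A = P / sigma.
Convert to SI units:
  P = 157 kN = 157000 N
  sigma = 15.86 MPa = 1.586 × 10⁷ Pa
Substitute:
  A = 157000 / (1.586 × 10⁷)
  A = 0.009899 m²
Final answer: A = 0.009899 m²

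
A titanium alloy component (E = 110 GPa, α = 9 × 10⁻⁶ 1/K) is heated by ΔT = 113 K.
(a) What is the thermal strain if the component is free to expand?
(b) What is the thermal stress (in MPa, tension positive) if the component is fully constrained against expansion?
(a) Free thermal strain ε_th = α·ΔT = (9 × 10⁻⁶) × 113 = 0.001017
(b) Fully constrained, the expansion is suppressed, so σ = -E·α·ΔT. Convert E = 110 GPa = 1.1 × 10¹¹ Pa.
  σ = -(1.1 × 10¹¹) × (9 × 10⁻⁶) × 113 = -1.119 × 10⁸ Pa = -111.9 MPa (compressive)
Final answer: (a) ε_th = 0.001017, (b) σ = -111.9 MPa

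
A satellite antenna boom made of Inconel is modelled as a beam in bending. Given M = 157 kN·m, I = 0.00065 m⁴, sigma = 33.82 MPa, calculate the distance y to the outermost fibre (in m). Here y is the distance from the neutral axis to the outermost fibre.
Model: a beam in bending, so sigma = (M·y) / I.
Solve for y: y = (sigma·I) / M.
Convert to SI units:
  M = 157 kN·m = 157000 N·m
  sigma = 33.82 MPa = 3.382 × 10⁷ Pa
Substitute:
  y = ((3.382 × 10⁷) × 0.00065) / 157000
  y = 0.14 m
Final answer: y = 0.14 m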